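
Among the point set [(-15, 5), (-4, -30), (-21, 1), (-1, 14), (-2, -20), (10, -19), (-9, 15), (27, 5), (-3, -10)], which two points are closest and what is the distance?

Computing all pairwise distances among 9 points:

d((-15, 5), (-4, -30)) = 36.6879
d((-15, 5), (-21, 1)) = 7.2111 <-- minimum
d((-15, 5), (-1, 14)) = 16.6433
d((-15, 5), (-2, -20)) = 28.178
d((-15, 5), (10, -19)) = 34.6554
d((-15, 5), (-9, 15)) = 11.6619
d((-15, 5), (27, 5)) = 42.0
d((-15, 5), (-3, -10)) = 19.2094
d((-4, -30), (-21, 1)) = 35.3553
d((-4, -30), (-1, 14)) = 44.1022
d((-4, -30), (-2, -20)) = 10.198
d((-4, -30), (10, -19)) = 17.8045
d((-4, -30), (-9, 15)) = 45.2769
d((-4, -30), (27, 5)) = 46.7547
d((-4, -30), (-3, -10)) = 20.025
d((-21, 1), (-1, 14)) = 23.8537
d((-21, 1), (-2, -20)) = 28.3196
d((-21, 1), (10, -19)) = 36.8917
d((-21, 1), (-9, 15)) = 18.4391
d((-21, 1), (27, 5)) = 48.1664
d((-21, 1), (-3, -10)) = 21.095
d((-1, 14), (-2, -20)) = 34.0147
d((-1, 14), (10, -19)) = 34.7851
d((-1, 14), (-9, 15)) = 8.0623
d((-1, 14), (27, 5)) = 29.4109
d((-1, 14), (-3, -10)) = 24.0832
d((-2, -20), (10, -19)) = 12.0416
d((-2, -20), (-9, 15)) = 35.6931
d((-2, -20), (27, 5)) = 38.2884
d((-2, -20), (-3, -10)) = 10.0499
d((10, -19), (-9, 15)) = 38.9487
d((10, -19), (27, 5)) = 29.4109
d((10, -19), (-3, -10)) = 15.8114
d((-9, 15), (27, 5)) = 37.3631
d((-9, 15), (-3, -10)) = 25.7099
d((27, 5), (-3, -10)) = 33.541

Closest pair: (-15, 5) and (-21, 1) with distance 7.2111

The closest pair is (-15, 5) and (-21, 1) with Euclidean distance 7.2111. For 9 points, brute-force pairwise comparison is shown above. For large n, the divide-and-conquer algorithm (sort by x, recurse on halves, check the dividing strip) achieves O(n log n).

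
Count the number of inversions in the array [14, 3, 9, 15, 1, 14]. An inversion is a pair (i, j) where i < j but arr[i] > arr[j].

Finding inversions in [14, 3, 9, 15, 1, 14]:

(0, 1): arr[0]=14 > arr[1]=3
(0, 2): arr[0]=14 > arr[2]=9
(0, 4): arr[0]=14 > arr[4]=1
(1, 4): arr[1]=3 > arr[4]=1
(2, 4): arr[2]=9 > arr[4]=1
(3, 4): arr[3]=15 > arr[4]=1
(3, 5): arr[3]=15 > arr[5]=14

Total inversions: 7

The array has 7 inversion(s): (0,1), (0,2), (0,4), (1,4), (2,4), (3,4), (3,5). Each pair (i,j) satisfies i < j and arr[i] > arr[j].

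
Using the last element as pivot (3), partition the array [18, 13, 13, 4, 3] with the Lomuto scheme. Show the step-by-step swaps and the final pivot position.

Lomuto partition with pivot = 3:

Initial array: [18, 13, 13, 4, 3]

arr[0]=18 > 3: no swap
arr[1]=13 > 3: no swap
arr[2]=13 > 3: no swap
arr[3]=4 > 3: no swap

Place pivot at position 0: [3, 13, 13, 4, 18]
Pivot position: 0

After partitioning with pivot 3, the array becomes [3, 13, 13, 4, 18]. The pivot is placed at index 0. All elements to the left of the pivot are <= 3, and all elements to the right are > 3.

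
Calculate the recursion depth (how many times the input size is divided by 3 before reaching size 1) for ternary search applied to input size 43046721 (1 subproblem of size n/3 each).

For divide and conquer with division factor 3:

Problem sizes at each level:
Level 0: 43046721
Level 1: 14348907
Level 2: 4782969
Level 3: 1594323
Level 4: 531441
Level 5: 177147
Level 6: 59049
Level 7: 19683
Level 8: 6561
Level 9: 2187
Level 10: 729
Level 11: 243
Level 12: 81
Level 13: 27
Level 14: 9
Level 15: 3
Level 16: 1

The root is level 0 and the size-1 base case is level 16 (the tree spans levels 0 through 16, i.e. 17 levels counting the root), so the depth is the number of divisions: log_3(43046721) = 16

The recursion tree depth is log_3(43046721) = 16. At each level, the problem size is divided by 3, so it takes 16 divisions to reduce to a base case of size 1. The algorithm makes 1 recursive call at each level.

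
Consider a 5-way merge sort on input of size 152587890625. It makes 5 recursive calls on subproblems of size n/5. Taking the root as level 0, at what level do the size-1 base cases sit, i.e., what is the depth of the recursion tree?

For divide and conquer with division factor 5:

Problem sizes at each level:
Level 0: 152587890625
Level 1: 30517578125
Level 2: 6103515625
Level 3: 1220703125
Level 4: 244140625
Level 5: 48828125
Level 6: 9765625
Level 7: 1953125
Level 8: 390625
Level 9: 78125
Level 10: 15625
Level 11: 3125
Level 12: 625
Level 13: 125
Level 14: 25
Level 15: 5
Level 16: 1

The root is level 0 and the size-1 base case is level 16 (the tree spans levels 0 through 16, i.e. 17 levels counting the root), so the depth is the number of divisions: log_5(152587890625) = 16

The recursion tree depth is log_5(152587890625) = 16. At each level, the problem size is divided by 5, so it takes 16 divisions to reduce to a base case of size 1. The algorithm makes 5 recursive calls at each level.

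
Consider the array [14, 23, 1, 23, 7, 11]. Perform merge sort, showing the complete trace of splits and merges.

Merge sort trace:

Split: [14, 23, 1, 23, 7, 11] -> [14, 23, 1] and [23, 7, 11]
  Split: [14, 23, 1] -> [14] and [23, 1]
    Split: [23, 1] -> [23] and [1]
    Merge: [23] + [1] -> [1, 23]
  Merge: [14] + [1, 23] -> [1, 14, 23]
  Split: [23, 7, 11] -> [23] and [7, 11]
    Split: [7, 11] -> [7] and [11]
    Merge: [7] + [11] -> [7, 11]
  Merge: [23] + [7, 11] -> [7, 11, 23]
Merge: [1, 14, 23] + [7, 11, 23] -> [1, 7, 11, 14, 23, 23]

Final sorted array: [1, 7, 11, 14, 23, 23]

The merge sort proceeds by recursively splitting the array and merging sorted halves.
After all merges, the sorted array is [1, 7, 11, 14, 23, 23].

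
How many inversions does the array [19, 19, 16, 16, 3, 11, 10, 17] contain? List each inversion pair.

Finding inversions in [19, 19, 16, 16, 3, 11, 10, 17]:

(0, 2): arr[0]=19 > arr[2]=16
(0, 3): arr[0]=19 > arr[3]=16
(0, 4): arr[0]=19 > arr[4]=3
(0, 5): arr[0]=19 > arr[5]=11
(0, 6): arr[0]=19 > arr[6]=10
(0, 7): arr[0]=19 > arr[7]=17
(1, 2): arr[1]=19 > arr[2]=16
(1, 3): arr[1]=19 > arr[3]=16
(1, 4): arr[1]=19 > arr[4]=3
(1, 5): arr[1]=19 > arr[5]=11
(1, 6): arr[1]=19 > arr[6]=10
(1, 7): arr[1]=19 > arr[7]=17
(2, 4): arr[2]=16 > arr[4]=3
(2, 5): arr[2]=16 > arr[5]=11
(2, 6): arr[2]=16 > arr[6]=10
(3, 4): arr[3]=16 > arr[4]=3
(3, 5): arr[3]=16 > arr[5]=11
(3, 6): arr[3]=16 > arr[6]=10
(5, 6): arr[5]=11 > arr[6]=10

Total inversions: 19

The array has 19 inversion(s): (0,2), (0,3), (0,4), (0,5), (0,6), (0,7), (1,2), (1,3), (1,4), (1,5), (1,6), (1,7), (2,4), (2,5), (2,6), (3,4), (3,5), (3,6), (5,6). Each pair (i,j) satisfies i < j and arr[i] > arr[j].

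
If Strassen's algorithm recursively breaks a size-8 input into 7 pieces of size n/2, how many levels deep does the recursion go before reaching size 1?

For divide and conquer with division factor 2:

Problem sizes at each level:
Level 0: 8
Level 1: 4
Level 2: 2
Level 3: 1

The root is level 0 and the size-1 base case is level 3 (the tree spans levels 0 through 3, i.e. 4 levels counting the root), so the depth is the number of divisions: log_2(8) = 3

The recursion tree depth is log_2(8) = 3. At each level, the problem size is divided by 2, so it takes 3 divisions to reduce to a base case of size 1. The algorithm makes 7 recursive calls at each level.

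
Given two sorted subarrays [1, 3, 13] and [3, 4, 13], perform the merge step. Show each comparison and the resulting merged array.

Merging process:

Compare 1 vs 3: take 1 from left. Merged: [1]
Compare 3 vs 3: take 3 from left. Merged: [1, 3]
Compare 13 vs 3: take 3 from right. Merged: [1, 3, 3]
Compare 13 vs 4: take 4 from right. Merged: [1, 3, 3, 4]
Compare 13 vs 13: take 13 from left. Merged: [1, 3, 3, 4, 13]
Append remaining from right: [13]. Merged: [1, 3, 3, 4, 13, 13]

Final merged array: [1, 3, 3, 4, 13, 13]
Total comparisons: 5

The merged array is [1, 3, 3, 4, 13, 13], requiring 5 comparisons. The merge step runs in O(n) time where n is the total number of elements.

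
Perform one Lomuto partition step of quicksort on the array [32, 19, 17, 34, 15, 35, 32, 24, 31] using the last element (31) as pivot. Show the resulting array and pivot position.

Lomuto partition with pivot = 31:

Initial array: [32, 19, 17, 34, 15, 35, 32, 24, 31]

arr[0]=32 > 31: no swap
arr[1]=19 <= 31: swap with position 0, array becomes [19, 32, 17, 34, 15, 35, 32, 24, 31]
arr[2]=17 <= 31: swap with position 1, array becomes [19, 17, 32, 34, 15, 35, 32, 24, 31]
arr[3]=34 > 31: no swap
arr[4]=15 <= 31: swap with position 2, array becomes [19, 17, 15, 34, 32, 35, 32, 24, 31]
arr[5]=35 > 31: no swap
arr[6]=32 > 31: no swap
arr[7]=24 <= 31: swap with position 3, array becomes [19, 17, 15, 24, 32, 35, 32, 34, 31]

Place pivot at position 4: [19, 17, 15, 24, 31, 35, 32, 34, 32]
Pivot position: 4

After partitioning with pivot 31, the array becomes [19, 17, 15, 24, 31, 35, 32, 34, 32]. The pivot is placed at index 4. All elements to the left of the pivot are <= 31, and all elements to the right are > 31.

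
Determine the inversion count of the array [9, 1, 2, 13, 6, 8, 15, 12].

Finding inversions in [9, 1, 2, 13, 6, 8, 15, 12]:

(0, 1): arr[0]=9 > arr[1]=1
(0, 2): arr[0]=9 > arr[2]=2
(0, 4): arr[0]=9 > arr[4]=6
(0, 5): arr[0]=9 > arr[5]=8
(3, 4): arr[3]=13 > arr[4]=6
(3, 5): arr[3]=13 > arr[5]=8
(3, 7): arr[3]=13 > arr[7]=12
(6, 7): arr[6]=15 > arr[7]=12

Total inversions: 8

The array has 8 inversion(s): (0,1), (0,2), (0,4), (0,5), (3,4), (3,5), (3,7), (6,7). Each pair (i,j) satisfies i < j and arr[i] > arr[j].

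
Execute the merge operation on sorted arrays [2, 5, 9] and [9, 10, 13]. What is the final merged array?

Merging process:

Compare 2 vs 9: take 2 from left. Merged: [2]
Compare 5 vs 9: take 5 from left. Merged: [2, 5]
Compare 9 vs 9: take 9 from left. Merged: [2, 5, 9]
Append remaining from right: [9, 10, 13]. Merged: [2, 5, 9, 9, 10, 13]

Final merged array: [2, 5, 9, 9, 10, 13]
Total comparisons: 3

The merged array is [2, 5, 9, 9, 10, 13], requiring 3 comparisons. The merge step runs in O(n) time where n is the total number of elements.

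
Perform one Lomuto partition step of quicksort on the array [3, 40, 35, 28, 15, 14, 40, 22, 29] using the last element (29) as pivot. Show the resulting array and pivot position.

Lomuto partition with pivot = 29:

Initial array: [3, 40, 35, 28, 15, 14, 40, 22, 29]

arr[0]=3 <= 29: swap with position 0, array becomes [3, 40, 35, 28, 15, 14, 40, 22, 29]
arr[1]=40 > 29: no swap
arr[2]=35 > 29: no swap
arr[3]=28 <= 29: swap with position 1, array becomes [3, 28, 35, 40, 15, 14, 40, 22, 29]
arr[4]=15 <= 29: swap with position 2, array becomes [3, 28, 15, 40, 35, 14, 40, 22, 29]
arr[5]=14 <= 29: swap with position 3, array becomes [3, 28, 15, 14, 35, 40, 40, 22, 29]
arr[6]=40 > 29: no swap
arr[7]=22 <= 29: swap with position 4, array becomes [3, 28, 15, 14, 22, 40, 40, 35, 29]

Place pivot at position 5: [3, 28, 15, 14, 22, 29, 40, 35, 40]
Pivot position: 5

After partitioning with pivot 29, the array becomes [3, 28, 15, 14, 22, 29, 40, 35, 40]. The pivot is placed at index 5. All elements to the left of the pivot are <= 29, and all elements to the right are > 29.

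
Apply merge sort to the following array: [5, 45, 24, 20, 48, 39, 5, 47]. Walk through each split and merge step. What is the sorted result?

Merge sort trace:

Split: [5, 45, 24, 20, 48, 39, 5, 47] -> [5, 45, 24, 20] and [48, 39, 5, 47]
  Split: [5, 45, 24, 20] -> [5, 45] and [24, 20]
    Split: [5, 45] -> [5] and [45]
    Merge: [5] + [45] -> [5, 45]
    Split: [24, 20] -> [24] and [20]
    Merge: [24] + [20] -> [20, 24]
  Merge: [5, 45] + [20, 24] -> [5, 20, 24, 45]
  Split: [48, 39, 5, 47] -> [48, 39] and [5, 47]
    Split: [48, 39] -> [48] and [39]
    Merge: [48] + [39] -> [39, 48]
    Split: [5, 47] -> [5] and [47]
    Merge: [5] + [47] -> [5, 47]
  Merge: [39, 48] + [5, 47] -> [5, 39, 47, 48]
Merge: [5, 20, 24, 45] + [5, 39, 47, 48] -> [5, 5, 20, 24, 39, 45, 47, 48]

Final sorted array: [5, 5, 20, 24, 39, 45, 47, 48]

The merge sort proceeds by recursively splitting the array and merging sorted halves.
After all merges, the sorted array is [5, 5, 20, 24, 39, 45, 47, 48].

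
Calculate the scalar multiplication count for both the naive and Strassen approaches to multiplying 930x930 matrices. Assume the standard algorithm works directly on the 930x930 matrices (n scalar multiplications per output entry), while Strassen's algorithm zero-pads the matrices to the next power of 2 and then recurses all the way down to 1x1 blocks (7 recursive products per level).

Matrix multiplication for 930x930 matrices:

Strassen's algorithm requires power-of-2 dimensions. Pad 930x930 to 1024x1024 (next power of 2).

Standard algorithm: 930^3 = 804357000 multiplications
Strassen's algorithm: 7^(log2(1024)) = 7^10 = 282475249 multiplications
Savings: 804357000 - 282475249 = 521881751 multiplications

Standard: 804357000 multiplications (930^3). Strassen: 282475249 multiplications (7^10, after padding to 1024x1024). Strassen reduces 8 recursive multiplications to 7 at each level.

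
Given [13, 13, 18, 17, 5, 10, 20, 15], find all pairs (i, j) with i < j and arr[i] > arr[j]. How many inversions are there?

Finding inversions in [13, 13, 18, 17, 5, 10, 20, 15]:

(0, 4): arr[0]=13 > arr[4]=5
(0, 5): arr[0]=13 > arr[5]=10
(1, 4): arr[1]=13 > arr[4]=5
(1, 5): arr[1]=13 > arr[5]=10
(2, 3): arr[2]=18 > arr[3]=17
(2, 4): arr[2]=18 > arr[4]=5
(2, 5): arr[2]=18 > arr[5]=10
(2, 7): arr[2]=18 > arr[7]=15
(3, 4): arr[3]=17 > arr[4]=5
(3, 5): arr[3]=17 > arr[5]=10
(3, 7): arr[3]=17 > arr[7]=15
(6, 7): arr[6]=20 > arr[7]=15

Total inversions: 12

The array has 12 inversion(s): (0,4), (0,5), (1,4), (1,5), (2,3), (2,4), (2,5), (2,7), (3,4), (3,5), (3,7), (6,7). Each pair (i,j) satisfies i < j and arr[i] > arr[j].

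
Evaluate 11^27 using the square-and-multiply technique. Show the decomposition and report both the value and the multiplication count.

Computing 11^27 by squaring (build up from 11^1; each line after the first costs one multiplication):

11^1 = 11
11^2 = (11^1)^2 = 11^2 = 121
11^3 = 11 * 11^2 = 11 * 121 = 1331
11^6 = (11^3)^2 = 1331^2 = 1771561
11^12 = (11^6)^2 = 1771561^2 = 3138428376721
11^13 = 11 * 11^12 = 11 * 3138428376721 = 34522712143931
11^26 = (11^13)^2 = 34522712143931^2 = 1191817653772720942460132761
11^27 = 11 * 11^26 = 11 * 1191817653772720942460132761 = 13109994191499930367061460371

Result: 13109994191499930367061460371
Multiplications needed: 7 (7 lines after 11^1)

11^27 = 13109994191499930367061460371. Using exponentiation by squaring, this requires 7 multiplications. The key idea: if the exponent is even, square the half-power; if odd, multiply by the base once.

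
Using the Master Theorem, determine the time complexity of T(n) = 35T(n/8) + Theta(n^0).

Master Theorem for T(n) = 35T(n/8) + O(n^0):

a = 35, b = 8, c = 0
log_b(a) = log_8(35) = 1.7098

Case 1: c = 0 < log_8(35) = 1.7098
T(n) = O(n^(log_8 35))

For T(n) = 35T(n/8) + O(n^0): log_8(35) = 1.7098. This is Case 1 of the Master Theorem (c < log_b(a), work dominated by leaves), giving O(n^(log_8 35)).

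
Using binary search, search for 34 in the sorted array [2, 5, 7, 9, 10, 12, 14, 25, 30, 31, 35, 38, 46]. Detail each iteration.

Binary search for 34 in [2, 5, 7, 9, 10, 12, 14, 25, 30, 31, 35, 38, 46]:

lo=0, hi=12, mid=6, arr[mid]=14 -> 14 < 34, search right half
lo=7, hi=12, mid=9, arr[mid]=31 -> 31 < 34, search right half
lo=10, hi=12, mid=11, arr[mid]=38 -> 38 > 34, search left half
lo=10, hi=10, mid=10, arr[mid]=35 -> 35 > 34, search left half
lo=10 > hi=9, target 34 not found

Binary search determines that 34 is not in the array after 4 comparisons. The search space was exhausted without finding the target.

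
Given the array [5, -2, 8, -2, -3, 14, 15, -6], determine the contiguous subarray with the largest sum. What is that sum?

Using Kadane's algorithm on [5, -2, 8, -2, -3, 14, 15, -6]:

Scanning through the array:
Position 1 (value -2): max_ending_here = 3, max_so_far = 5
Position 2 (value 8): max_ending_here = 11, max_so_far = 11
Position 3 (value -2): max_ending_here = 9, max_so_far = 11
Position 4 (value -3): max_ending_here = 6, max_so_far = 11
Position 5 (value 14): max_ending_here = 20, max_so_far = 20
Position 6 (value 15): max_ending_here = 35, max_so_far = 35
Position 7 (value -6): max_ending_here = 29, max_so_far = 35

Maximum subarray: [5, -2, 8, -2, -3, 14, 15]
Maximum sum: 35

The maximum subarray is [5, -2, 8, -2, -3, 14, 15] with sum 35. This subarray runs from index 0 to index 6.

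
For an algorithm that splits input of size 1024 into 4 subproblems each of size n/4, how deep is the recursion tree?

For divide and conquer with division factor 4:

Problem sizes at each level:
Level 0: 1024
Level 1: 256
Level 2: 64
Level 3: 16
Level 4: 4
Level 5: 1

The root is level 0 and the size-1 base case is level 5 (the tree spans levels 0 through 5, i.e. 6 levels counting the root), so the depth is the number of divisions: log_4(1024) = 5

The recursion tree depth is log_4(1024) = 5. At each level, the problem size is divided by 4, so it takes 5 divisions to reduce to a base case of size 1. The algorithm makes 4 recursive calls at each level.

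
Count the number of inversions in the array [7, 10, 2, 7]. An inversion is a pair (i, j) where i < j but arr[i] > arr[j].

Finding inversions in [7, 10, 2, 7]:

(0, 2): arr[0]=7 > arr[2]=2
(1, 2): arr[1]=10 > arr[2]=2
(1, 3): arr[1]=10 > arr[3]=7

Total inversions: 3

The array has 3 inversion(s): (0,2), (1,2), (1,3). Each pair (i,j) satisfies i < j and arr[i] > arr[j].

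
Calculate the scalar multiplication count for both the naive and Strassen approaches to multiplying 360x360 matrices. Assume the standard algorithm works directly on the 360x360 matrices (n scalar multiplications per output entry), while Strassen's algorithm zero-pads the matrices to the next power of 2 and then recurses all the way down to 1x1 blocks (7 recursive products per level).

Matrix multiplication for 360x360 matrices:

Strassen's algorithm requires power-of-2 dimensions. Pad 360x360 to 512x512 (next power of 2).

Standard algorithm: 360^3 = 46656000 multiplications
Strassen's algorithm: 7^(log2(512)) = 7^9 = 40353607 multiplications
Savings: 46656000 - 40353607 = 6302393 multiplications

Standard: 46656000 multiplications (360^3). Strassen: 40353607 multiplications (7^9, after padding to 512x512). Strassen reduces 8 recursive multiplications to 7 at each level.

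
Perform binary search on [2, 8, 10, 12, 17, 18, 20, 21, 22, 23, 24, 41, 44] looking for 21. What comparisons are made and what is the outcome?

Binary search for 21 in [2, 8, 10, 12, 17, 18, 20, 21, 22, 23, 24, 41, 44]:

lo=0, hi=12, mid=6, arr[mid]=20 -> 20 < 21, search right half
lo=7, hi=12, mid=9, arr[mid]=23 -> 23 > 21, search left half
lo=7, hi=8, mid=7, arr[mid]=21 -> Found target at index 7!

Binary search finds 21 at index 7 after 3 comparisons. The search repeatedly halves the search space by comparing with the middle element.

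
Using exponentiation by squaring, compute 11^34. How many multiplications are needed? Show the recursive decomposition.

Computing 11^34 by squaring (build up from 11^1; each line after the first costs one multiplication):

11^1 = 11
11^2 = (11^1)^2 = 11^2 = 121
11^4 = (11^2)^2 = 121^2 = 14641
11^8 = (11^4)^2 = 14641^2 = 214358881
11^16 = (11^8)^2 = 214358881^2 = 45949729863572161
11^17 = 11 * 11^16 = 11 * 45949729863572161 = 505447028499293771
11^34 = (11^17)^2 = 505447028499293771^2 = 255476698618765889551019445759400441

Result: 255476698618765889551019445759400441
Multiplications needed: 6 (6 lines after 11^1)

11^34 = 255476698618765889551019445759400441. Using exponentiation by squaring, this requires 6 multiplications. The key idea: if the exponent is even, square the half-power; if odd, multiply by the base once.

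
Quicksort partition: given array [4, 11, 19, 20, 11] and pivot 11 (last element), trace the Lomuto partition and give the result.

Lomuto partition with pivot = 11:

Initial array: [4, 11, 19, 20, 11]

arr[0]=4 <= 11: swap with position 0, array becomes [4, 11, 19, 20, 11]
arr[1]=11 <= 11: swap with position 1, array becomes [4, 11, 19, 20, 11]
arr[2]=19 > 11: no swap
arr[3]=20 > 11: no swap

Place pivot at position 2: [4, 11, 11, 20, 19]
Pivot position: 2

After partitioning with pivot 11, the array becomes [4, 11, 11, 20, 19]. The pivot is placed at index 2. All elements to the left of the pivot are <= 11, and all elements to the right are > 11.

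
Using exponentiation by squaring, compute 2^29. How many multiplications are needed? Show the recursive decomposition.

Computing 2^29 by squaring (build up from 2^1; each line after the first costs one multiplication):

2^1 = 2
2^2 = (2^1)^2 = 2^2 = 4
2^3 = 2 * 2^2 = 2 * 4 = 8
2^6 = (2^3)^2 = 8^2 = 64
2^7 = 2 * 2^6 = 2 * 64 = 128
2^14 = (2^7)^2 = 128^2 = 16384
2^28 = (2^14)^2 = 16384^2 = 268435456
2^29 = 2 * 2^28 = 2 * 268435456 = 536870912

Result: 536870912
Multiplications needed: 7 (7 lines after 2^1)

2^29 = 536870912. Using exponentiation by squaring, this requires 7 multiplications. The key idea: if the exponent is even, square the half-power; if odd, multiply by the base once.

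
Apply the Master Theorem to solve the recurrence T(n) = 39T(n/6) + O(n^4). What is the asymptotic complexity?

Master Theorem for T(n) = 39T(n/6) + O(n^4):

a = 39, b = 6, c = 4
log_b(a) = log_6(39) = 2.0447

Case 3: c = 4 > log_6(39) = 2.0447
T(n) = O(n^4) = O(n^4)

For T(n) = 39T(n/6) + O(n^4): log_6(39) = 2.0447. This is Case 3 of the Master Theorem (c > log_b(a), work dominated by root), giving O(n^4).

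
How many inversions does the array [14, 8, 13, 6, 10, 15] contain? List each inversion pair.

Finding inversions in [14, 8, 13, 6, 10, 15]:

(0, 1): arr[0]=14 > arr[1]=8
(0, 2): arr[0]=14 > arr[2]=13
(0, 3): arr[0]=14 > arr[3]=6
(0, 4): arr[0]=14 > arr[4]=10
(1, 3): arr[1]=8 > arr[3]=6
(2, 3): arr[2]=13 > arr[3]=6
(2, 4): arr[2]=13 > arr[4]=10

Total inversions: 7

The array has 7 inversion(s): (0,1), (0,2), (0,3), (0,4), (1,3), (2,3), (2,4). Each pair (i,j) satisfies i < j and arr[i] > arr[j].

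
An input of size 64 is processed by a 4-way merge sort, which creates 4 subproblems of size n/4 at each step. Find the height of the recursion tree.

For divide and conquer with division factor 4:

Problem sizes at each level:
Level 0: 64
Level 1: 16
Level 2: 4
Level 3: 1

The root is level 0 and the size-1 base case is level 3 (the tree spans levels 0 through 3, i.e. 4 levels counting the root), so the depth is the number of divisions: log_4(64) = 3

The recursion tree depth is log_4(64) = 3. At each level, the problem size is divided by 4, so it takes 3 divisions to reduce to a base case of size 1. The algorithm makes 4 recursive calls at each level.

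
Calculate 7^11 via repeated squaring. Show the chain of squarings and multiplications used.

Computing 7^11 by squaring (build up from 7^1; each line after the first costs one multiplication):

7^1 = 7
7^2 = (7^1)^2 = 7^2 = 49
7^4 = (7^2)^2 = 49^2 = 2401
7^5 = 7 * 7^4 = 7 * 2401 = 16807
7^10 = (7^5)^2 = 16807^2 = 282475249
7^11 = 7 * 7^10 = 7 * 282475249 = 1977326743

Result: 1977326743
Multiplications needed: 5 (5 lines after 7^1)

7^11 = 1977326743. Using exponentiation by squaring, this requires 5 multiplications. The key idea: if the exponent is even, square the half-power; if odd, multiply by the base once.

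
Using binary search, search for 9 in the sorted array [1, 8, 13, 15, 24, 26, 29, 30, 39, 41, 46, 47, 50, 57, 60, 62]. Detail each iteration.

Binary search for 9 in [1, 8, 13, 15, 24, 26, 29, 30, 39, 41, 46, 47, 50, 57, 60, 62]:

lo=0, hi=15, mid=7, arr[mid]=30 -> 30 > 9, search left half
lo=0, hi=6, mid=3, arr[mid]=15 -> 15 > 9, search left half
lo=0, hi=2, mid=1, arr[mid]=8 -> 8 < 9, search right half
lo=2, hi=2, mid=2, arr[mid]=13 -> 13 > 9, search left half
lo=2 > hi=1, target 9 not found

Binary search determines that 9 is not in the array after 4 comparisons. The search space was exhausted without finding the target.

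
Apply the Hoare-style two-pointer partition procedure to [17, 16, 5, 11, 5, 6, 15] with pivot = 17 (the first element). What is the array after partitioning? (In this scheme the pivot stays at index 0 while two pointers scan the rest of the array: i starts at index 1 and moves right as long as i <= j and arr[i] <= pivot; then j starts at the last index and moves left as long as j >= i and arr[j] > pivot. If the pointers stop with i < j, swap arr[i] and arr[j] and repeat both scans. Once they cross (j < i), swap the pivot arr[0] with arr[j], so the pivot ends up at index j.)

Hoare-style two-pointer partition with pivot = 17:

Initial array: [17, 16, 5, 11, 5, 6, 15]

Pointers start at i = 1, j = 6.
i ends at 7, j ends at 6: the pointers have crossed (j < i), so scanning stops.

Swap pivot arr[0] with arr[6] to place pivot at position 6: [15, 16, 5, 11, 5, 6, 17]
Pivot position: 6

After partitioning with pivot 17, the array becomes [15, 16, 5, 11, 5, 6, 17]. The pivot is placed at index 6. All elements to the left of the pivot are <= 17, and all elements to the right are > 17.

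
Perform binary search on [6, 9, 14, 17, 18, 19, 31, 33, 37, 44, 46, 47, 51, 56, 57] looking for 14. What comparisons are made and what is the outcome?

Binary search for 14 in [6, 9, 14, 17, 18, 19, 31, 33, 37, 44, 46, 47, 51, 56, 57]:

lo=0, hi=14, mid=7, arr[mid]=33 -> 33 > 14, search left half
lo=0, hi=6, mid=3, arr[mid]=17 -> 17 > 14, search left half
lo=0, hi=2, mid=1, arr[mid]=9 -> 9 < 14, search right half
lo=2, hi=2, mid=2, arr[mid]=14 -> Found target at index 2!

Binary search finds 14 at index 2 after 4 comparisons. The search repeatedly halves the search space by comparing with the middle element.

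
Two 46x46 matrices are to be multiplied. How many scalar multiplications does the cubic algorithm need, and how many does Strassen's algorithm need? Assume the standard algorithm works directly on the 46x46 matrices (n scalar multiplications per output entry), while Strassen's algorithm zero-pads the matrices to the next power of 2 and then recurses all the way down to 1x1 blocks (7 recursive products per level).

Matrix multiplication for 46x46 matrices:

Strassen's algorithm requires power-of-2 dimensions. Pad 46x46 to 64x64 (next power of 2).

Standard algorithm: 46^3 = 97336 multiplications
Strassen's algorithm: 7^(log2(64)) = 7^6 = 117649 multiplications
Difference: 97336 - 117649 = -20313 (Strassen uses MORE here due to padding overhead — for small or just-over-power-of-2 n, padding can outweigh the per-level savings)

Standard: 97336 multiplications (46^3). Strassen: 117649 multiplications (7^6, after padding to 64x64). Strassen reduces 8 recursive multiplications to 7 at each level.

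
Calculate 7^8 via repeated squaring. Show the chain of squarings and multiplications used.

Computing 7^8 by squaring (build up from 7^1; each line after the first costs one multiplication):

7^1 = 7
7^2 = (7^1)^2 = 7^2 = 49
7^4 = (7^2)^2 = 49^2 = 2401
7^8 = (7^4)^2 = 2401^2 = 5764801

Result: 5764801
Multiplications needed: 3 (3 lines after 7^1)

7^8 = 5764801. Using exponentiation by squaring, this requires 3 multiplications. The key idea: if the exponent is even, square the half-power; if odd, multiply by the base once.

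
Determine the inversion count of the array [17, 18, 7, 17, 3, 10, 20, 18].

Finding inversions in [17, 18, 7, 17, 3, 10, 20, 18]:

(0, 2): arr[0]=17 > arr[2]=7
(0, 4): arr[0]=17 > arr[4]=3
(0, 5): arr[0]=17 > arr[5]=10
(1, 2): arr[1]=18 > arr[2]=7
(1, 3): arr[1]=18 > arr[3]=17
(1, 4): arr[1]=18 > arr[4]=3
(1, 5): arr[1]=18 > arr[5]=10
(2, 4): arr[2]=7 > arr[4]=3
(3, 4): arr[3]=17 > arr[4]=3
(3, 5): arr[3]=17 > arr[5]=10
(6, 7): arr[6]=20 > arr[7]=18

Total inversions: 11

The array has 11 inversion(s): (0,2), (0,4), (0,5), (1,2), (1,3), (1,4), (1,5), (2,4), (3,4), (3,5), (6,7). Each pair (i,j) satisfies i < j and arr[i] > arr[j].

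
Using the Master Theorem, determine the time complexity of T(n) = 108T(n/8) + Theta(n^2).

Master Theorem for T(n) = 108T(n/8) + O(n^2):

a = 108, b = 8, c = 2
log_b(a) = log_8(108) = 2.2516

Case 1: c = 2 < log_8(108) = 2.2516
T(n) = O(n^(log_8 108))

For T(n) = 108T(n/8) + O(n^2): log_8(108) = 2.2516. This is Case 1 of the Master Theorem (c < log_b(a), work dominated by leaves), giving O(n^(log_8 108)).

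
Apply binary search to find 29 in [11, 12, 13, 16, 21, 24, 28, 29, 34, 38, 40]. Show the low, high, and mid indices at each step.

Binary search for 29 in [11, 12, 13, 16, 21, 24, 28, 29, 34, 38, 40]:

lo=0, hi=10, mid=5, arr[mid]=24 -> 24 < 29, search right half
lo=6, hi=10, mid=8, arr[mid]=34 -> 34 > 29, search left half
lo=6, hi=7, mid=6, arr[mid]=28 -> 28 < 29, search right half
lo=7, hi=7, mid=7, arr[mid]=29 -> Found target at index 7!

Binary search finds 29 at index 7 after 4 comparisons. The search repeatedly halves the search space by comparing with the middle element.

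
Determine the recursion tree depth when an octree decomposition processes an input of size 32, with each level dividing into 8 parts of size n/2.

For divide and conquer with division factor 2:

Problem sizes at each level:
Level 0: 32
Level 1: 16
Level 2: 8
Level 3: 4
Level 4: 2
Level 5: 1

The root is level 0 and the size-1 base case is level 5 (the tree spans levels 0 through 5, i.e. 6 levels counting the root), so the depth is the number of divisions: log_2(32) = 5

The recursion tree depth is log_2(32) = 5. At each level, the problem size is divided by 2, so it takes 5 divisions to reduce to a base case of size 1. The algorithm makes 8 recursive calls at each level.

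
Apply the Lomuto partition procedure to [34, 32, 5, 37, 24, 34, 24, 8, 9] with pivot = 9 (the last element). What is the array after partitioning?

Lomuto partition with pivot = 9:

Initial array: [34, 32, 5, 37, 24, 34, 24, 8, 9]

arr[0]=34 > 9: no swap
arr[1]=32 > 9: no swap
arr[2]=5 <= 9: swap with position 0, array becomes [5, 32, 34, 37, 24, 34, 24, 8, 9]
arr[3]=37 > 9: no swap
arr[4]=24 > 9: no swap
arr[5]=34 > 9: no swap
arr[6]=24 > 9: no swap
arr[7]=8 <= 9: swap with position 1, array becomes [5, 8, 34, 37, 24, 34, 24, 32, 9]

Place pivot at position 2: [5, 8, 9, 37, 24, 34, 24, 32, 34]
Pivot position: 2

After partitioning with pivot 9, the array becomes [5, 8, 9, 37, 24, 34, 24, 32, 34]. The pivot is placed at index 2. All elements to the left of the pivot are <= 9, and all elements to the right are > 9.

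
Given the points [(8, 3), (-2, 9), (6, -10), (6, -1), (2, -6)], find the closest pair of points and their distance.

Computing all pairwise distances among 5 points:

d((8, 3), (-2, 9)) = 11.6619
d((8, 3), (6, -10)) = 13.1529
d((8, 3), (6, -1)) = 4.4721 <-- minimum
d((8, 3), (2, -6)) = 10.8167
d((-2, 9), (6, -10)) = 20.6155
d((-2, 9), (6, -1)) = 12.8062
d((-2, 9), (2, -6)) = 15.5242
d((6, -10), (6, -1)) = 9.0
d((6, -10), (2, -6)) = 5.6569
d((6, -1), (2, -6)) = 6.4031

Closest pair: (8, 3) and (6, -1) with distance 4.4721

The closest pair is (8, 3) and (6, -1) with Euclidean distance 4.4721. For 5 points, brute-force pairwise comparison is shown above. For large n, the divide-and-conquer algorithm (sort by x, recurse on halves, check the dividing strip) achieves O(n log n).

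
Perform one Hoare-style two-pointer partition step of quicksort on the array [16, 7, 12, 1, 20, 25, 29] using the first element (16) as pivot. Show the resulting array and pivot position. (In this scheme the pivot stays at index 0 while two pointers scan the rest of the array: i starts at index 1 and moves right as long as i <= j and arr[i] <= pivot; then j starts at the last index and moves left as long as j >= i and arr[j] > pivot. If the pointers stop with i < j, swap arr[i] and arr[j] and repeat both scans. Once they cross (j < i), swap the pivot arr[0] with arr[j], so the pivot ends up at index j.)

Hoare-style two-pointer partition with pivot = 16:

Initial array: [16, 7, 12, 1, 20, 25, 29]

Pointers start at i = 1, j = 6.
i ends at 4, j ends at 3: the pointers have crossed (j < i), so scanning stops.

Swap pivot arr[0] with arr[3] to place pivot at position 3: [1, 7, 12, 16, 20, 25, 29]
Pivot position: 3

After partitioning with pivot 16, the array becomes [1, 7, 12, 16, 20, 25, 29]. The pivot is placed at index 3. All elements to the left of the pivot are <= 16, and all elements to the right are > 16.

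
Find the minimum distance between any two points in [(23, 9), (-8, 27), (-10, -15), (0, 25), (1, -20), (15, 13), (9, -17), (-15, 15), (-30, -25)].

Computing all pairwise distances among 9 points:

d((23, 9), (-8, 27)) = 35.8469
d((23, 9), (-10, -15)) = 40.8044
d((23, 9), (0, 25)) = 28.0179
d((23, 9), (1, -20)) = 36.4005
d((23, 9), (15, 13)) = 8.9443
d((23, 9), (9, -17)) = 29.5296
d((23, 9), (-15, 15)) = 38.4708
d((23, 9), (-30, -25)) = 62.9682
d((-8, 27), (-10, -15)) = 42.0476
d((-8, 27), (0, 25)) = 8.2462 <-- minimum
d((-8, 27), (1, -20)) = 47.8539
d((-8, 27), (15, 13)) = 26.9258
d((-8, 27), (9, -17)) = 47.1699
d((-8, 27), (-15, 15)) = 13.8924
d((-8, 27), (-30, -25)) = 56.4624
d((-10, -15), (0, 25)) = 41.2311
d((-10, -15), (1, -20)) = 12.083
d((-10, -15), (15, 13)) = 37.5366
d((-10, -15), (9, -17)) = 19.105
d((-10, -15), (-15, 15)) = 30.4138
d((-10, -15), (-30, -25)) = 22.3607
d((0, 25), (1, -20)) = 45.0111
d((0, 25), (15, 13)) = 19.2094
d((0, 25), (9, -17)) = 42.9535
d((0, 25), (-15, 15)) = 18.0278
d((0, 25), (-30, -25)) = 58.3095
d((1, -20), (15, 13)) = 35.8469
d((1, -20), (9, -17)) = 8.544
d((1, -20), (-15, 15)) = 38.4838
d((1, -20), (-30, -25)) = 31.4006
d((15, 13), (9, -17)) = 30.5941
d((15, 13), (-15, 15)) = 30.0666
d((15, 13), (-30, -25)) = 58.8982
d((9, -17), (-15, 15)) = 40.0
d((9, -17), (-30, -25)) = 39.8121
d((-15, 15), (-30, -25)) = 42.72

Closest pair: (-8, 27) and (0, 25) with distance 8.2462

The closest pair is (-8, 27) and (0, 25) with Euclidean distance 8.2462. For 9 points, brute-force pairwise comparison is shown above. For large n, the divide-and-conquer algorithm (sort by x, recurse on halves, check the dividing strip) achieves O(n log n).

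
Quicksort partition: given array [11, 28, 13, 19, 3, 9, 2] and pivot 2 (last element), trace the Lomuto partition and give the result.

Lomuto partition with pivot = 2:

Initial array: [11, 28, 13, 19, 3, 9, 2]

arr[0]=11 > 2: no swap
arr[1]=28 > 2: no swap
arr[2]=13 > 2: no swap
arr[3]=19 > 2: no swap
arr[4]=3 > 2: no swap
arr[5]=9 > 2: no swap

Place pivot at position 0: [2, 28, 13, 19, 3, 9, 11]
Pivot position: 0

After partitioning with pivot 2, the array becomes [2, 28, 13, 19, 3, 9, 11]. The pivot is placed at index 0. All elements to the left of the pivot are <= 2, and all elements to the right are > 2.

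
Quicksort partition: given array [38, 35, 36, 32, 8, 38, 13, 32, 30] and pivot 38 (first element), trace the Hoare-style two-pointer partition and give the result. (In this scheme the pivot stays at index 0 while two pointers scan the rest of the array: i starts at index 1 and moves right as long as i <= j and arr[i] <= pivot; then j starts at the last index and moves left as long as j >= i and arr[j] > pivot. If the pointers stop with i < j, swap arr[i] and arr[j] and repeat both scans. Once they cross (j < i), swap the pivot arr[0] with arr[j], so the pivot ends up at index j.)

Hoare-style two-pointer partition with pivot = 38:

Initial array: [38, 35, 36, 32, 8, 38, 13, 32, 30]

Pointers start at i = 1, j = 8.
i ends at 9, j ends at 8: the pointers have crossed (j < i), so scanning stops.

Swap pivot arr[0] with arr[8] to place pivot at position 8: [30, 35, 36, 32, 8, 38, 13, 32, 38]
Pivot position: 8

After partitioning with pivot 38, the array becomes [30, 35, 36, 32, 8, 38, 13, 32, 38]. The pivot is placed at index 8. All elements to the left of the pivot are <= 38, and all elements to the right are > 38.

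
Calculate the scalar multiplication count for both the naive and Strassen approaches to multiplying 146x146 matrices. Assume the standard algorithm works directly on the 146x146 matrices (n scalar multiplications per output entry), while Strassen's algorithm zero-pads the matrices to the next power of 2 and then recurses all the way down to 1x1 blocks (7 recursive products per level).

Matrix multiplication for 146x146 matrices:

Strassen's algorithm requires power-of-2 dimensions. Pad 146x146 to 256x256 (next power of 2).

Standard algorithm: 146^3 = 3112136 multiplications
Strassen's algorithm: 7^(log2(256)) = 7^8 = 5764801 multiplications
Difference: 3112136 - 5764801 = -2652665 (Strassen uses MORE here due to padding overhead — for small or just-over-power-of-2 n, padding can outweigh the per-level savings)

Standard: 3112136 multiplications (146^3). Strassen: 5764801 multiplications (7^8, after padding to 256x256). Strassen reduces 8 recursive multiplications to 7 at each level.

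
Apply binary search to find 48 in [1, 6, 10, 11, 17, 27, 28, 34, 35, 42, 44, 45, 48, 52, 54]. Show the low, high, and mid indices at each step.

Binary search for 48 in [1, 6, 10, 11, 17, 27, 28, 34, 35, 42, 44, 45, 48, 52, 54]:

lo=0, hi=14, mid=7, arr[mid]=34 -> 34 < 48, search right half
lo=8, hi=14, mid=11, arr[mid]=45 -> 45 < 48, search right half
lo=12, hi=14, mid=13, arr[mid]=52 -> 52 > 48, search left half
lo=12, hi=12, mid=12, arr[mid]=48 -> Found target at index 12!

Binary search finds 48 at index 12 after 4 comparisons. The search repeatedly halves the search space by comparing with the middle element.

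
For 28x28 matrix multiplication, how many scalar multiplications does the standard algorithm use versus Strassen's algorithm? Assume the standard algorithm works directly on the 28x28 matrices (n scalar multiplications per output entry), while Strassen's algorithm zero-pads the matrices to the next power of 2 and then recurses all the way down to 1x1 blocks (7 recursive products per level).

Matrix multiplication for 28x28 matrices:

Strassen's algorithm requires power-of-2 dimensions. Pad 28x28 to 32x32 (next power of 2).

Standard algorithm: 28^3 = 21952 multiplications
Strassen's algorithm: 7^(log2(32)) = 7^5 = 16807 multiplications
Savings: 21952 - 16807 = 5145 multiplications

Standard: 21952 multiplications (28^3). Strassen: 16807 multiplications (7^5, after padding to 32x32). Strassen reduces 8 recursive multiplications to 7 at each level.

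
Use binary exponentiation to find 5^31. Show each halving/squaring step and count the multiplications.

Computing 5^31 by squaring (build up from 5^1; each line after the first costs one multiplication):

5^1 = 5
5^2 = (5^1)^2 = 5^2 = 25
5^3 = 5 * 5^2 = 5 * 25 = 125
5^6 = (5^3)^2 = 125^2 = 15625
5^7 = 5 * 5^6 = 5 * 15625 = 78125
5^14 = (5^7)^2 = 78125^2 = 6103515625
5^15 = 5 * 5^14 = 5 * 6103515625 = 30517578125
5^30 = (5^15)^2 = 30517578125^2 = 931322574615478515625
5^31 = 5 * 5^30 = 5 * 931322574615478515625 = 4656612873077392578125

Result: 4656612873077392578125
Multiplications needed: 8 (8 lines after 5^1)

5^31 = 4656612873077392578125. Using exponentiation by squaring, this requires 8 multiplications. The key idea: if the exponent is even, square the half-power; if odd, multiply by the base once.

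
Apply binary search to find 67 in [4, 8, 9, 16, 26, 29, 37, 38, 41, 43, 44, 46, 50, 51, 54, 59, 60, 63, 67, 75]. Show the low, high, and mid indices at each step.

Binary search for 67 in [4, 8, 9, 16, 26, 29, 37, 38, 41, 43, 44, 46, 50, 51, 54, 59, 60, 63, 67, 75]:

lo=0, hi=19, mid=9, arr[mid]=43 -> 43 < 67, search right half
lo=10, hi=19, mid=14, arr[mid]=54 -> 54 < 67, search right half
lo=15, hi=19, mid=17, arr[mid]=63 -> 63 < 67, search right half
lo=18, hi=19, mid=18, arr[mid]=67 -> Found target at index 18!

Binary search finds 67 at index 18 after 4 comparisons. The search repeatedly halves the search space by comparing with the middle element.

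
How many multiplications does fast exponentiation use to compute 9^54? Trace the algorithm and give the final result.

Computing 9^54 by squaring (build up from 9^1; each line after the first costs one multiplication):

9^1 = 9
9^2 = (9^1)^2 = 9^2 = 81
9^3 = 9 * 9^2 = 9 * 81 = 729
9^6 = (9^3)^2 = 729^2 = 531441
9^12 = (9^6)^2 = 531441^2 = 282429536481
9^13 = 9 * 9^12 = 9 * 282429536481 = 2541865828329
9^26 = (9^13)^2 = 2541865828329^2 = 6461081889226673298932241
9^27 = 9 * 9^26 = 9 * 6461081889226673298932241 = 58149737003040059690390169
9^54 = (9^27)^2 = 58149737003040059690390169^2 = 3381391913522726342930221472392241170198527451848561

Result: 3381391913522726342930221472392241170198527451848561
Multiplications needed: 8 (8 lines after 9^1)

9^54 = 3381391913522726342930221472392241170198527451848561. Using exponentiation by squaring, this requires 8 multiplications. The key idea: if the exponent is even, square the half-power; if odd, multiply by the base once.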